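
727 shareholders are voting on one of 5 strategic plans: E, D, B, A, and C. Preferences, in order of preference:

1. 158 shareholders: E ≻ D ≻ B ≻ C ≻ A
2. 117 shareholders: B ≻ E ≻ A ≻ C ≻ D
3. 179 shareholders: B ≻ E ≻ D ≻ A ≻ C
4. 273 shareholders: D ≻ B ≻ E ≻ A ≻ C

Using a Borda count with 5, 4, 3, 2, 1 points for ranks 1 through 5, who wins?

B

E: 158·5 + 117·4 + 179·4 + 273·3 = 2793
D: 158·4 + 117·1 + 179·3 + 273·5 = 2651
B: 158·3 + 117·5 + 179·5 + 273·4 = 3046
A: 158·1 + 117·3 + 179·2 + 273·2 = 1413
C: 158·2 + 117·2 + 179·1 + 273·1 = 1002
B has the highest Borda score (3046).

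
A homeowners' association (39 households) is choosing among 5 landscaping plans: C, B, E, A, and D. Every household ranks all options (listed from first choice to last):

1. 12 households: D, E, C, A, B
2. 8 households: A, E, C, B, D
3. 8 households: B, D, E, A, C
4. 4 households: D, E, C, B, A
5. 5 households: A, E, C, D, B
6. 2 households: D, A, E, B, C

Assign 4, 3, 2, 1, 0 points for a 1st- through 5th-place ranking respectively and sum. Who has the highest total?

E

C: 12·2 + 8·2 + 8·0 + 4·2 + 5·2 + 2·0 = 58
B: 12·0 + 8·1 + 8·4 + 4·1 + 5·0 + 2·1 = 46
E: 12·3 + 8·3 + 8·2 + 4·3 + 5·3 + 2·2 = 107
A: 12·1 + 8·4 + 8·1 + 4·0 + 5·4 + 2·3 = 78
D: 12·4 + 8·0 + 8·3 + 4·4 + 5·1 + 2·4 = 101
E has the highest Borda score (107).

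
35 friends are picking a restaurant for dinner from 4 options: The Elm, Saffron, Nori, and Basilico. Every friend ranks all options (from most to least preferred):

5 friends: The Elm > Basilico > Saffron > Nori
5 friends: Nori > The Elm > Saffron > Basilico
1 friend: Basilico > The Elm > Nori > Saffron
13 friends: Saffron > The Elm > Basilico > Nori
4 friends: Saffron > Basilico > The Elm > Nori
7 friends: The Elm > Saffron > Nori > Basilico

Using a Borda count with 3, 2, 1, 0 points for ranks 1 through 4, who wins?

The Elm: 5·3 + 5·2 + 1·2 + 13·2 + 4·1 + 7·3 = 78
Saffron: 5·1 + 5·1 + 1·0 + 13·3 + 4·3 + 7·2 = 75
Nori: 5·0 + 5·3 + 1·1 + 13·0 + 4·0 + 7·1 = 23
Basilico: 5·2 + 5·0 + 1·3 + 13·1 + 4·2 + 7·0 = 34
The Elm has the highest Borda score (78).

The Elm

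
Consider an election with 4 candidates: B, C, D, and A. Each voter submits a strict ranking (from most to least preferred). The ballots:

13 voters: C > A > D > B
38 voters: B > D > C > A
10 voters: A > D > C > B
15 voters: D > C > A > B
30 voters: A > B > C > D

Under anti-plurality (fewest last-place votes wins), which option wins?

Last-place votes: B 38, C 0, D 30, A 38.
C is ranked last by the fewest voters, so C wins.

C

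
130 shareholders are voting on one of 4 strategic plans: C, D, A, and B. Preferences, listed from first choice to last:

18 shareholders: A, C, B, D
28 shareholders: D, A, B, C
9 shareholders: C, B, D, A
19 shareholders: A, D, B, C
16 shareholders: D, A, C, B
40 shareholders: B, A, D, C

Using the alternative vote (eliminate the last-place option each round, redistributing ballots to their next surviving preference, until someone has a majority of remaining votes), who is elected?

B

Round 1: C 9, D 44, A 37, B 40. Eliminate C.
Round 2: D 44, A 37, B 49. Eliminate A.
Round 3: D 63, B 67. B has a majority.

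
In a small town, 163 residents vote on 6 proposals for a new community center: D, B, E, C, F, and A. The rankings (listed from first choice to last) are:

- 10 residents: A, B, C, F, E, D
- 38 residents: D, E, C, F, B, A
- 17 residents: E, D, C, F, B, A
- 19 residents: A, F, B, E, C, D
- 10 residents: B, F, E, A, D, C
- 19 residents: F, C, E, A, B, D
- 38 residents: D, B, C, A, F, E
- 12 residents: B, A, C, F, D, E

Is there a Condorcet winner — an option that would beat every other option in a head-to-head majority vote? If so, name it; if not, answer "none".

D

D vs B: 93–70 for D.
D vs E: 88–75 for D.
D vs C: 103–60 for D.
D vs F: 93–70 for D.
D vs A: 93–70 for D.
D beats every other option head-to-head.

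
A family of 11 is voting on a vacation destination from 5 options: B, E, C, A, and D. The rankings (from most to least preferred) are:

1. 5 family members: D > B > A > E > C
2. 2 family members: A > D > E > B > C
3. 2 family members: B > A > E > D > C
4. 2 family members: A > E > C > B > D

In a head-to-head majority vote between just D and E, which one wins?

D

Voters preferring D to E: 7; preferring E to D: 4.
D wins the head-to-head.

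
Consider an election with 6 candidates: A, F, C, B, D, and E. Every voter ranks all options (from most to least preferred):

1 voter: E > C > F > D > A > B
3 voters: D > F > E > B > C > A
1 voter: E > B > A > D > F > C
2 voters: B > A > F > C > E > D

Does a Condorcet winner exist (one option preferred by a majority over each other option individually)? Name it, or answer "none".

none

Checking pairwise contests:
F beats A 4–3.
D beats F 4–3.
F beats C 6–1.
F beats B 4–3.
E beats D 4–3.
F beats E 5–2.
Every option loses at least one head-to-head, so there is no Condorcet winner.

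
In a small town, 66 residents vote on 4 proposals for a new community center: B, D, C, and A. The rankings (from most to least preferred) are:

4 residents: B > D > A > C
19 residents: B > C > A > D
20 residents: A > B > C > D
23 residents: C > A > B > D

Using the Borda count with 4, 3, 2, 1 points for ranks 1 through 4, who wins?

B: 4·4 + 19·4 + 20·3 + 23·2 = 198
D: 4·3 + 19·1 + 20·1 + 23·1 = 74
C: 4·1 + 19·3 + 20·2 + 23·4 = 193
A: 4·2 + 19·2 + 20·4 + 23·3 = 195
B has the highest Borda score (198).

B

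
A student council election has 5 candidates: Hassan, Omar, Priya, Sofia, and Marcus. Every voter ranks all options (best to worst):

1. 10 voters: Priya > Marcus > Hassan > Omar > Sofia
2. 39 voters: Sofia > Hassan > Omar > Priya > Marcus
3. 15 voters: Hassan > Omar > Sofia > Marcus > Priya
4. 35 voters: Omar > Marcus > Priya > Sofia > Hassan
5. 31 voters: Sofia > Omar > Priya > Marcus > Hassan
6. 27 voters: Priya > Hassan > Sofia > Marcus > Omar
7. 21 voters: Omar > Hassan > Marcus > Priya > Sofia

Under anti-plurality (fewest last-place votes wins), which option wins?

Priya

Last-place votes: Hassan 66, Omar 27, Priya 15, Sofia 31, Marcus 39.
Priya is ranked last by the fewest voters, so Priya wins.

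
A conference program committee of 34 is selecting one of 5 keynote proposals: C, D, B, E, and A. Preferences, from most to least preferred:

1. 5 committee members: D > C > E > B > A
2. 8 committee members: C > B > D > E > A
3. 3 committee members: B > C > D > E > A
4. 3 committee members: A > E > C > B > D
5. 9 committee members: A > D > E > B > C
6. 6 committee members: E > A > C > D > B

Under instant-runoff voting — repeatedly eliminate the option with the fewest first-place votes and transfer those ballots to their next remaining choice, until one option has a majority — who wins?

A

Round 1: C 8, D 5, B 3, E 6, A 12. Eliminate B.
Round 2: C 11, D 5, E 6, A 12. Eliminate D.
Round 3: C 16, E 6, A 12. Eliminate E.
Round 4: C 16, A 18. A has a majority.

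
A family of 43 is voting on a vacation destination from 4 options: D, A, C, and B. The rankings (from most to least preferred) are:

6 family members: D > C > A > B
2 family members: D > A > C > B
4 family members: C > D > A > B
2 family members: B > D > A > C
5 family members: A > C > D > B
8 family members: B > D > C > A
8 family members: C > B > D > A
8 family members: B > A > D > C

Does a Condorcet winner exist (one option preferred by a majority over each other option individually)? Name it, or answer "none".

none

Checking pairwise contests:
B beats D 26–17.
D beats A 30–13.
D beats C 26–17.
C beats B 25–18.
Every option loses at least one head-to-head, so there is no Condorcet winner.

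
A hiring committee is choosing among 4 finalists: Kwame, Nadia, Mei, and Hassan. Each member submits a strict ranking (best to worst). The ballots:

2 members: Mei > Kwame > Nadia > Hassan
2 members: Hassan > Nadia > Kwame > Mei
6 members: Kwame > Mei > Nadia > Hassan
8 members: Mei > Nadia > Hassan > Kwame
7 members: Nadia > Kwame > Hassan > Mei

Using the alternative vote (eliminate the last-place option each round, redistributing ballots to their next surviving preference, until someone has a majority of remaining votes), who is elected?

Mei

Round 1: Kwame 6, Nadia 7, Mei 10, Hassan 2. Eliminate Hassan.
Round 2: Kwame 6, Nadia 9, Mei 10. Eliminate Kwame.
Round 3: Nadia 9, Mei 16. Mei has a majority.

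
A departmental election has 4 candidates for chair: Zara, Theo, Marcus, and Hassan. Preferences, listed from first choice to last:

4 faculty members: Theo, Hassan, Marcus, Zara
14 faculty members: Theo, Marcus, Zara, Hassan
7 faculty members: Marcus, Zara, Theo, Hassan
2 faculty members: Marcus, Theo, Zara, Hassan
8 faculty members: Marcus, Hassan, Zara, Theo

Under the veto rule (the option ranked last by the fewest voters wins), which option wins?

Last-place votes: Zara 4, Theo 8, Marcus 0, Hassan 23.
Marcus is ranked last by the fewest voters, so Marcus wins.

Marcus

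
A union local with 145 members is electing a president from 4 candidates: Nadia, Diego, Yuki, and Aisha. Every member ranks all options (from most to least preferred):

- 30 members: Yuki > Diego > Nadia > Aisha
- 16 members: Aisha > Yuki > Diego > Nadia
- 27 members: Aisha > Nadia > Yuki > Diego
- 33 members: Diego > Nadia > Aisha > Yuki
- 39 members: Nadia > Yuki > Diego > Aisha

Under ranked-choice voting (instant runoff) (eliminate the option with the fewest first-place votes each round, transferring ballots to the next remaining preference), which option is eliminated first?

Round 1: Nadia 39, Diego 33, Yuki 30, Aisha 43. Eliminate Yuki.

Yuki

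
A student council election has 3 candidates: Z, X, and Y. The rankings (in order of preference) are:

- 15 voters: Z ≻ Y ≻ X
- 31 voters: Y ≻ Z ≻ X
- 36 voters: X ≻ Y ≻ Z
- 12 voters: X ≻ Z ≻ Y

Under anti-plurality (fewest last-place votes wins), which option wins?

Y

Last-place votes: Z 36, X 46, Y 12.
Y is ranked last by the fewest voters, so Y wins.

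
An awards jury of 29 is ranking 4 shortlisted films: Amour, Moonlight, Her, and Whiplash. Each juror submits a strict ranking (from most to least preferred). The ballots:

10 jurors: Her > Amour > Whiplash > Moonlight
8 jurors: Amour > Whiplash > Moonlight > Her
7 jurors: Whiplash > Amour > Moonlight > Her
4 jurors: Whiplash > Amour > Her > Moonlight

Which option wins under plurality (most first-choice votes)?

Whiplash

First-place votes: Amour 8, Moonlight 0, Her 10, Whiplash 11.
Whiplash has the most first-place votes.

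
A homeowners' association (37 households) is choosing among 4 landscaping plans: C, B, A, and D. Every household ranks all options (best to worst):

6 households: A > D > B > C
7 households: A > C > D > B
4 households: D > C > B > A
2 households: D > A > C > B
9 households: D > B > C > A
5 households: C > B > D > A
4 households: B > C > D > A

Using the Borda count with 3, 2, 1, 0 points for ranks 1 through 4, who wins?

C: 6·0 + 7·2 + 4·2 + 2·1 + 9·1 + 5·3 + 4·2 = 56
B: 6·1 + 7·0 + 4·1 + 2·0 + 9·2 + 5·2 + 4·3 = 50
A: 6·3 + 7·3 + 4·0 + 2·2 + 9·0 + 5·0 + 4·0 = 43
D: 6·2 + 7·1 + 4·3 + 2·3 + 9·3 + 5·1 + 4·1 = 73
D has the highest Borda score (73).

D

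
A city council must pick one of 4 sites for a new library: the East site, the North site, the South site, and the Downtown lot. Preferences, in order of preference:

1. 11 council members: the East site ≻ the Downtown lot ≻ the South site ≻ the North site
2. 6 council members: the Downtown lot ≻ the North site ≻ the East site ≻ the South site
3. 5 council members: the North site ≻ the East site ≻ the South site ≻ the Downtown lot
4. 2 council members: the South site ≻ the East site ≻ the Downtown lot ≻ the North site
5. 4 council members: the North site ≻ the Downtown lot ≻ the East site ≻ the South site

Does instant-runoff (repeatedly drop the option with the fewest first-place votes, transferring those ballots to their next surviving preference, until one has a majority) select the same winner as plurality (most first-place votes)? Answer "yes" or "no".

Instant-runoff — R1 the East site 11, the North site 9, the South site 2, the Downtown lot 6 (the South site out); R2 the East site 13, the North site 9, the Downtown lot 6 (the Downtown lot out); R3 the East site 13, the North site 15 (the North site winner). Winner: the North site.
Plurality — first-place votes: the East site 11, the North site 9, the South site 2, the Downtown lot 6. Winner: the East site.
The two methods disagree.

no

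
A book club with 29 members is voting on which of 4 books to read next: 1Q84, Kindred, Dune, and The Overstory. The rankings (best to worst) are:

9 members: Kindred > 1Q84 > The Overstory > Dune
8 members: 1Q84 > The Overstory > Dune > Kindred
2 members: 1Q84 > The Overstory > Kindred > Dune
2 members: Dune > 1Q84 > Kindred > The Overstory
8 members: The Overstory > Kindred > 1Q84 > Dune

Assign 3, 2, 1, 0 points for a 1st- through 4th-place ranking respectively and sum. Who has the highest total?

1Q84

1Q84: 9·2 + 8·3 + 2·3 + 2·2 + 8·1 = 60
Kindred: 9·3 + 8·0 + 2·1 + 2·1 + 8·2 = 47
Dune: 9·0 + 8·1 + 2·0 + 2·3 + 8·0 = 14
The Overstory: 9·1 + 8·2 + 2·2 + 2·0 + 8·3 = 53
1Q84 has the highest Borda score (60).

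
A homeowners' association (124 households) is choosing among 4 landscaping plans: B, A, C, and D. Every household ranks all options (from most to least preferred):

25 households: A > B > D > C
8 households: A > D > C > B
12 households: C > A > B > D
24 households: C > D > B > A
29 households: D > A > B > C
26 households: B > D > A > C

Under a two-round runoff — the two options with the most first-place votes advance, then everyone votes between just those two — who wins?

Round 1 first-place votes: B 26, A 33, C 36, D 29.
C and A advance.
Runoff: C is preferred to A by 36 voters; A by 88.
A wins the runoff.

A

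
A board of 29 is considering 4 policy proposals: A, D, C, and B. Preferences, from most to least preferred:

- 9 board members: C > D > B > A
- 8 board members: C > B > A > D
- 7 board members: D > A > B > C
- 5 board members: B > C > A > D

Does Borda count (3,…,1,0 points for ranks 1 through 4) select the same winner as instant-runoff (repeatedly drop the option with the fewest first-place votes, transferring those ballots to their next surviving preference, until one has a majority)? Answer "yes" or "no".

yes

Borda — scores: A 27, D 39, C 61, B 47. Winner: C.
Instant-runoff — R1 A 0, D 7, C 17, B 5 (C winner). Winner: C.
The two methods agree.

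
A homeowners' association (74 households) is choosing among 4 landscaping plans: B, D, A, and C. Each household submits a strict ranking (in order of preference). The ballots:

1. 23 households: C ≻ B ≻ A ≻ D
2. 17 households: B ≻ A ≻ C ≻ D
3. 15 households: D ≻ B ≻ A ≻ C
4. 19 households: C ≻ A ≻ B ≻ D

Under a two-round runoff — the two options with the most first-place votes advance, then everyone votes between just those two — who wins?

Round 1 first-place votes: B 17, D 15, A 0, C 42.
C and B advance.
Runoff: C is preferred to B by 42 voters; B by 32.
C wins the runoff.

C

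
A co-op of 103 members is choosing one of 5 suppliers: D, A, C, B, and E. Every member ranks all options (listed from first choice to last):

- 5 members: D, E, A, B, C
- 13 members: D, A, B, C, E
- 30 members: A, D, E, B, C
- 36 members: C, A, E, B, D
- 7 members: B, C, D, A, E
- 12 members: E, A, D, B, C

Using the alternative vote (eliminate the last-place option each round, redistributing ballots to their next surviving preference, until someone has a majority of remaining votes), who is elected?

Round 1: D 18, A 30, C 36, B 7, E 12. Eliminate B.
Round 2: D 18, A 30, C 43, E 12. Eliminate E.
Round 3: D 18, A 42, C 43. Eliminate D.
Round 4: A 60, C 43. A has a majority.

A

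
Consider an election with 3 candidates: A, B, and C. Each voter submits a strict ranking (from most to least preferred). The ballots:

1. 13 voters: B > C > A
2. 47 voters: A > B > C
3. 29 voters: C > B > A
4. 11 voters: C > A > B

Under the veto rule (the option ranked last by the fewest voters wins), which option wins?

Last-place votes: A 42, B 11, C 47.
B is ranked last by the fewest voters, so B wins.

B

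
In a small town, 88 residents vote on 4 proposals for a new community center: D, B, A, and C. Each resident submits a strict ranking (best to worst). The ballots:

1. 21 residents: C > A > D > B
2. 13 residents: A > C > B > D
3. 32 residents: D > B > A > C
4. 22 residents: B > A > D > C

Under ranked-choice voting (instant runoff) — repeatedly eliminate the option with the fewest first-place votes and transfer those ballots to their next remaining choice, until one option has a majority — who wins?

D

Round 1: D 32, B 22, A 13, C 21. Eliminate A.
Round 2: D 32, B 22, C 34. Eliminate B.
Round 3: D 54, C 34. D has a majority.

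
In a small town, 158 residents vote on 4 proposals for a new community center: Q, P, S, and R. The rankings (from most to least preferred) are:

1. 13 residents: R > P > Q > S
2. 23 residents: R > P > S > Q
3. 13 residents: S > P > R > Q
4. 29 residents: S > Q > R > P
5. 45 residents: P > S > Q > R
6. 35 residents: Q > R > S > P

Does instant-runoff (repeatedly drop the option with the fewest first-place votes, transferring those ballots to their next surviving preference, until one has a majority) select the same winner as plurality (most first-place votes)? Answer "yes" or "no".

no

Instant-runoff — R1 Q 35, P 45, S 42, R 36 (Q out); R2 P 45, S 42, R 71 (S out); R3 P 58, R 100 (R winner). Winner: R.
Plurality — first-place votes: Q 35, P 45, S 42, R 36. Winner: P.
The two methods disagree.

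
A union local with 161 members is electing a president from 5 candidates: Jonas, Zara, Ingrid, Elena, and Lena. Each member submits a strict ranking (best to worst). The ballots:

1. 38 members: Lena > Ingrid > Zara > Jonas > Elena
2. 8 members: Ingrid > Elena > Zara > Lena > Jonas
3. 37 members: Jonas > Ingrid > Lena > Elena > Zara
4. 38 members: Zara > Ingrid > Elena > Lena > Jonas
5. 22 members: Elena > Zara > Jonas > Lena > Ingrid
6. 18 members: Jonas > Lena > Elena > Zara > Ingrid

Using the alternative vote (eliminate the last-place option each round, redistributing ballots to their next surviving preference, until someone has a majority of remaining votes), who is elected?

Zara

Round 1: Jonas 55, Zara 38, Ingrid 8, Elena 22, Lena 38. Eliminate Ingrid.
Round 2: Jonas 55, Zara 38, Elena 30, Lena 38. Eliminate Elena.
Round 3: Jonas 55, Zara 68, Lena 38. Eliminate Lena.
Round 4: Jonas 55, Zara 106. Zara has a majority.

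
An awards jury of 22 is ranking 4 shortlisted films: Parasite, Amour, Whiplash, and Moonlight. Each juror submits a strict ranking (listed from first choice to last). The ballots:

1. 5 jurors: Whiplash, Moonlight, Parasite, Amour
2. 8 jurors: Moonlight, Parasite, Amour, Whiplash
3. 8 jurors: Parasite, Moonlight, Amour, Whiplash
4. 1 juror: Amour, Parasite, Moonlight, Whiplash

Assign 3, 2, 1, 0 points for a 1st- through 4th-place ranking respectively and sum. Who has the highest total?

Parasite: 5·1 + 8·2 + 8·3 + 1·2 = 47
Amour: 5·0 + 8·1 + 8·1 + 1·3 = 19
Whiplash: 5·3 + 8·0 + 8·0 + 1·0 = 15
Moonlight: 5·2 + 8·3 + 8·2 + 1·1 = 51
Moonlight has the highest Borda score (51).

Moonlight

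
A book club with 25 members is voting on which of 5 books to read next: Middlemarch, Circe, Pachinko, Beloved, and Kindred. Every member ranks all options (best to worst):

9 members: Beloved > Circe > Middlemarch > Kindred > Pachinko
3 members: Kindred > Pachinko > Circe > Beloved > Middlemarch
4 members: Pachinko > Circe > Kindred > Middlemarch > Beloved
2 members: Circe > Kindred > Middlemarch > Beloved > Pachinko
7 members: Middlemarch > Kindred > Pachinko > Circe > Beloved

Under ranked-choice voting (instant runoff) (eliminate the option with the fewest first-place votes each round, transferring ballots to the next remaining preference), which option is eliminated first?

Round 1: Middlemarch 7, Circe 2, Pachinko 4, Beloved 9, Kindred 3. Eliminate Circe.

Circe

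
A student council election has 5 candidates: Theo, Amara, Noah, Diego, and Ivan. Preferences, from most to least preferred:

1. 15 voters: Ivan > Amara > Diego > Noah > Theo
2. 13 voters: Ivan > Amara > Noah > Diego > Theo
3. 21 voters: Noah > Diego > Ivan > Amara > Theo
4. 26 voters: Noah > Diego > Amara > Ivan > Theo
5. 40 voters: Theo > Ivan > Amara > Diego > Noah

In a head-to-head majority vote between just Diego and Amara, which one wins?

Voters preferring Diego to Amara: 47; preferring Amara to Diego: 68.
Amara wins the head-to-head.

Amara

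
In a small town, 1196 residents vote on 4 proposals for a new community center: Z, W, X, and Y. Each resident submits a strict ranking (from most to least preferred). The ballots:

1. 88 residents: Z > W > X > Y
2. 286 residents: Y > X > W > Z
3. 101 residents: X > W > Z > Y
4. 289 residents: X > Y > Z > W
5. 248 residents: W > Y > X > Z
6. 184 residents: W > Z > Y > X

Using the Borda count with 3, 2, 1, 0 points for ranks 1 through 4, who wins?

Z: 88·3 + 286·0 + 101·1 + 289·1 + 248·0 + 184·2 = 1022
W: 88·2 + 286·1 + 101·2 + 289·0 + 248·3 + 184·3 = 1960
X: 88·1 + 286·2 + 101·3 + 289·3 + 248·1 + 184·0 = 2078
Y: 88·0 + 286·3 + 101·0 + 289·2 + 248·2 + 184·1 = 2116
Y has the highest Borda score (2116).

Y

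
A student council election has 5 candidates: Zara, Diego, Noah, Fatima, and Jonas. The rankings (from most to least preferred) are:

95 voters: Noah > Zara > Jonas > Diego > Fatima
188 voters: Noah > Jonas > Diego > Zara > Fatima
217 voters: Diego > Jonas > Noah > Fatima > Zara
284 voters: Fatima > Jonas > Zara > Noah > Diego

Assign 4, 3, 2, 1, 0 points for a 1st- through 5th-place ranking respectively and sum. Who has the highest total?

Jonas

Zara: 95·3 + 188·1 + 217·0 + 284·2 = 1041
Diego: 95·1 + 188·2 + 217·4 + 284·0 = 1339
Noah: 95·4 + 188·4 + 217·2 + 284·1 = 1850
Fatima: 95·0 + 188·0 + 217·1 + 284·4 = 1353
Jonas: 95·2 + 188·3 + 217·3 + 284·3 = 2257
Jonas has the highest Borda score (2257).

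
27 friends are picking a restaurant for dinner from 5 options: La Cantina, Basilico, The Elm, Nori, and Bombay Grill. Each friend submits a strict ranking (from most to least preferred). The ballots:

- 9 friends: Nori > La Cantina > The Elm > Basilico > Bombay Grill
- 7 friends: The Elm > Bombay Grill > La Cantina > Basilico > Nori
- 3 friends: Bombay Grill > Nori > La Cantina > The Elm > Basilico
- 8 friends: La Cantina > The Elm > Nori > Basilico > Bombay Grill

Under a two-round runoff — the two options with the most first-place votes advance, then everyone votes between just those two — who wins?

Round 1 first-place votes: La Cantina 8, Basilico 0, The Elm 7, Nori 9, Bombay Grill 3.
Nori and La Cantina advance.
Runoff: Nori is preferred to La Cantina by 12 voters; La Cantina by 15.
La Cantina wins the runoff.

La Cantina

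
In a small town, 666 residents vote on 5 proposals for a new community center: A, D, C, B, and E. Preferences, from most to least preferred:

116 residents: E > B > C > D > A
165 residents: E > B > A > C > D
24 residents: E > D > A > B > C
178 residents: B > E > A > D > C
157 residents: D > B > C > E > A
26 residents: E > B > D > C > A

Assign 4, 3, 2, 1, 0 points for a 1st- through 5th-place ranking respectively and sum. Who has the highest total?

A: 116·0 + 165·2 + 24·2 + 178·2 + 157·0 + 26·0 = 734
D: 116·1 + 165·0 + 24·3 + 178·1 + 157·4 + 26·2 = 1046
C: 116·2 + 165·1 + 24·0 + 178·0 + 157·2 + 26·1 = 737
B: 116·3 + 165·3 + 24·1 + 178·4 + 157·3 + 26·3 = 2128
E: 116·4 + 165·4 + 24·4 + 178·3 + 157·1 + 26·4 = 2015
B has the highest Borda score (2128).

B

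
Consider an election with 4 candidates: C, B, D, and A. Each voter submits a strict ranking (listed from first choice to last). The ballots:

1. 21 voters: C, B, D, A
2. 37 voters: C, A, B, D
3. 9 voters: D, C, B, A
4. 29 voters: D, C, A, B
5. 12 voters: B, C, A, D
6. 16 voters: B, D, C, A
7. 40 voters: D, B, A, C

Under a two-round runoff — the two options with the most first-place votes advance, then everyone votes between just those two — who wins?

D

Round 1 first-place votes: C 58, B 28, D 78, A 0.
D and C advance.
Runoff: D is preferred to C by 94 voters; C by 70.
D wins the runoff.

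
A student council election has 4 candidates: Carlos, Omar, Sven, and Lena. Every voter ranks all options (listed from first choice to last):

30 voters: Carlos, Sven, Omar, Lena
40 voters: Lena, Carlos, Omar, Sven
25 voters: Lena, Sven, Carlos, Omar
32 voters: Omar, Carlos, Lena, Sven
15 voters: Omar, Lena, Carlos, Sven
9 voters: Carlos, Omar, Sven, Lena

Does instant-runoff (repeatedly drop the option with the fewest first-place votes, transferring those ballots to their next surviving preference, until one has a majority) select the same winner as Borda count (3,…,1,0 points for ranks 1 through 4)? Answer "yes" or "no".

no

Instant-runoff — R1 Carlos 39, Omar 47, Sven 0, Lena 65 (Sven out); R2 Carlos 39, Omar 47, Lena 65 (Carlos out); R3 Omar 86, Lena 65 (Omar winner). Winner: Omar.
Borda — scores: Carlos 301, Omar 229, Sven 119, Lena 257. Winner: Carlos.
The two methods disagree.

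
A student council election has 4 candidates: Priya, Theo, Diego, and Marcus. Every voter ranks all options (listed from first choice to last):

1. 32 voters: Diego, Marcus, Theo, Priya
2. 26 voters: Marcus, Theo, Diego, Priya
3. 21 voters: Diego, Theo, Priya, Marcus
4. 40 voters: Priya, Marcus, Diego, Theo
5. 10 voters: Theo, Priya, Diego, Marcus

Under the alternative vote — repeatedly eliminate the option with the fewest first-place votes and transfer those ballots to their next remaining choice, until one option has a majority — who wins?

Diego

Round 1: Priya 40, Theo 10, Diego 53, Marcus 26. Eliminate Theo.
Round 2: Priya 50, Diego 53, Marcus 26. Eliminate Marcus.
Round 3: Priya 50, Diego 79. Diego has a majority.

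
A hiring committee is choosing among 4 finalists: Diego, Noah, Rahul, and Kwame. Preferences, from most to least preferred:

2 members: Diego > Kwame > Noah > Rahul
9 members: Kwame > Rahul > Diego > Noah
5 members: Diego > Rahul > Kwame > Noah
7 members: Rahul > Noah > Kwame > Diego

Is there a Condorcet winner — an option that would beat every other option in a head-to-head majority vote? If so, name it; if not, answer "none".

Rahul

Rahul vs Diego: 16–7 for Rahul.
Rahul vs Noah: 21–2 for Rahul.
Rahul vs Kwame: 12–11 for Rahul.
Rahul beats every other option head-to-head.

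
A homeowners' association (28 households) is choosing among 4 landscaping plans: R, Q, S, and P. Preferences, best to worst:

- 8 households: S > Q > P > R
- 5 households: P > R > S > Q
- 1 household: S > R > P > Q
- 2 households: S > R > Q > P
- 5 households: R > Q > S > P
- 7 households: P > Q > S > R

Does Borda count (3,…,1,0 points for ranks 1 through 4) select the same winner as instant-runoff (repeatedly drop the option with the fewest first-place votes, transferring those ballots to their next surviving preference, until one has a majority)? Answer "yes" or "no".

Borda — scores: R 31, Q 42, S 50, P 45. Winner: S.
Instant-runoff — R1 R 5, Q 0, S 11, P 12 (Q out); R2 R 5, S 11, P 12 (R out); R3 S 16, P 12 (S winner). Winner: S.
The two methods agree.

yes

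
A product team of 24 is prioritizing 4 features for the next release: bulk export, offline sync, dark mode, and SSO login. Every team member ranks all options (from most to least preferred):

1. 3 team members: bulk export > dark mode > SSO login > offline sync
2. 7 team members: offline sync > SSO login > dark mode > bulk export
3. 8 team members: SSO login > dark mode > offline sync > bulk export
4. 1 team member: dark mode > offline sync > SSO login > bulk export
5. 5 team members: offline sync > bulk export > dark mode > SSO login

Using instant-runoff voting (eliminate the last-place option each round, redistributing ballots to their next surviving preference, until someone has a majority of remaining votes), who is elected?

Round 1: bulk export 3, offline sync 12, dark mode 1, SSO login 8. Eliminate dark mode.
Round 2: bulk export 3, offline sync 13, SSO login 8. Offline sync has a majority.

offline sync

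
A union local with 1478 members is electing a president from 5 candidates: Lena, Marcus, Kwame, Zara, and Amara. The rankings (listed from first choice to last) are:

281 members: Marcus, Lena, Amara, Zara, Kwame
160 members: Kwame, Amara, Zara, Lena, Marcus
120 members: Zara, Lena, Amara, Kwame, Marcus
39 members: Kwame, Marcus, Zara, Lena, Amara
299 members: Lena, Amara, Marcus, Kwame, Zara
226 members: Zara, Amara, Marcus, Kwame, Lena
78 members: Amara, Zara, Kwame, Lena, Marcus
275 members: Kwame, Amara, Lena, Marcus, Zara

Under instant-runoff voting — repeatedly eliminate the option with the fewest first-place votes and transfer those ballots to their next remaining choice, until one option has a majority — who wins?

Round 1: Lena 299, Marcus 281, Kwame 474, Zara 346, Amara 78. Eliminate Amara.
Round 2: Lena 299, Marcus 281, Kwame 474, Zara 424. Eliminate Marcus.
Round 3: Lena 580, Kwame 474, Zara 424. Eliminate Zara.
Round 4: Lena 700, Kwame 778. Kwame has a majority.

Kwame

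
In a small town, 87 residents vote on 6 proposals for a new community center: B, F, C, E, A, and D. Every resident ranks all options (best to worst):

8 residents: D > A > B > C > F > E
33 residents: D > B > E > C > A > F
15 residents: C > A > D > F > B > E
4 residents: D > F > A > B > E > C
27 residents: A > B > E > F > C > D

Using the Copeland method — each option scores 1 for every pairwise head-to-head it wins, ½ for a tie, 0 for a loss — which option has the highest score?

D

B: beats F, C, and E; loses to A and D → score 3.
F: loses to B, C, E, A, and D → score 0.
C: beats F and A; loses to B, E, and D → score 2.
E: beats F and C; loses to B, A, and D → score 2.
A: beats B, F, and E; loses to C and D → score 3.
D: beats B, F, C, E, and A → score 5.
D has the best pairwise record.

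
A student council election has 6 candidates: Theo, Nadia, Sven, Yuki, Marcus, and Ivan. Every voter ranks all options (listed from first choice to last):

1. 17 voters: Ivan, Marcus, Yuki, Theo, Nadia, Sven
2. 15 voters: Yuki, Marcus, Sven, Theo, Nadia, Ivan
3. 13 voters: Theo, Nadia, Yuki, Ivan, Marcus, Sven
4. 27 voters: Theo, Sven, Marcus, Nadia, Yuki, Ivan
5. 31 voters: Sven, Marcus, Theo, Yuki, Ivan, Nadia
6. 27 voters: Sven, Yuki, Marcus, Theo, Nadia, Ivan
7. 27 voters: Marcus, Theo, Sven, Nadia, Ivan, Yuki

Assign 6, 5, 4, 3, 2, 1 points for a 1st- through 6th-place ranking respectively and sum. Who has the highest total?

Marcus

Theo: 17·3 + 15·3 + 13·6 + 27·6 + 31·4 + 27·3 + 27·5 = 676
Nadia: 17·2 + 15·2 + 13·5 + 27·3 + 31·1 + 27·2 + 27·3 = 376
Sven: 17·1 + 15·4 + 13·1 + 27·5 + 31·6 + 27·6 + 27·4 = 681
Yuki: 17·4 + 15·6 + 13·4 + 27·2 + 31·3 + 27·5 + 27·1 = 519
Marcus: 17·5 + 15·5 + 13·2 + 27·4 + 31·5 + 27·4 + 27·6 = 719
Ivan: 17·6 + 15·1 + 13·3 + 27·1 + 31·2 + 27·1 + 27·2 = 326
Marcus has the highest Borda score (719).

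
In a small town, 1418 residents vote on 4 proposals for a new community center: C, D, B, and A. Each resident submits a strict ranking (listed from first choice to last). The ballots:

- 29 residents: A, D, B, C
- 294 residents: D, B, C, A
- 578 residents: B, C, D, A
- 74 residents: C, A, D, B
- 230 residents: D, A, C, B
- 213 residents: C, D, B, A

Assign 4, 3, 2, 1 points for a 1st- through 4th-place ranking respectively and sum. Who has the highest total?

C: 29·1 + 294·2 + 578·3 + 74·4 + 230·2 + 213·4 = 3959
D: 29·3 + 294·4 + 578·2 + 74·2 + 230·4 + 213·3 = 4126
B: 29·2 + 294·3 + 578·4 + 74·1 + 230·1 + 213·2 = 3982
A: 29·4 + 294·1 + 578·1 + 74·3 + 230·3 + 213·1 = 2113
D has the highest Borda score (4126).

D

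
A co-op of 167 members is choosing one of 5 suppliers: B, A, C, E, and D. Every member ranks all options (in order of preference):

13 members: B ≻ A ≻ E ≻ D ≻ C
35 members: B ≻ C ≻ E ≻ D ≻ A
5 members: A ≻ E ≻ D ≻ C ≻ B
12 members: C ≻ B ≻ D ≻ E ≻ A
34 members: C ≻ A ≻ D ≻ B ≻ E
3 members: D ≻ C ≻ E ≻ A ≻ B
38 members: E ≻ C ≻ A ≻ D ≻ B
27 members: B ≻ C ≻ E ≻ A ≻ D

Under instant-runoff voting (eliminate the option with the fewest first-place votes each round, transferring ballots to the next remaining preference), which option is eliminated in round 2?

A

Round 1: B 75, A 5, C 46, E 38, D 3. Eliminate D.
Round 2: B 75, A 5, C 49, E 38. Eliminate A.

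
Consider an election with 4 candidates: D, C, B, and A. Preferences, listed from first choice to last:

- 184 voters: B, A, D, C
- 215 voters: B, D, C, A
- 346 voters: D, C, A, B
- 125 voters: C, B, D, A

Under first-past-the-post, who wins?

B

First-place votes: D 346, C 125, B 399, A 0.
B has the most first-place votes.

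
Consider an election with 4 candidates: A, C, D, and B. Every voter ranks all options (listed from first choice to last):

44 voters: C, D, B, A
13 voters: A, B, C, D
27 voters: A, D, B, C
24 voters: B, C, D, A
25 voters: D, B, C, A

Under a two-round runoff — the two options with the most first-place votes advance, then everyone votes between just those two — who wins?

Round 1 first-place votes: A 40, C 44, D 25, B 24.
C and A advance.
Runoff: C is preferred to A by 93 voters; A by 40.
C wins the runoff.

C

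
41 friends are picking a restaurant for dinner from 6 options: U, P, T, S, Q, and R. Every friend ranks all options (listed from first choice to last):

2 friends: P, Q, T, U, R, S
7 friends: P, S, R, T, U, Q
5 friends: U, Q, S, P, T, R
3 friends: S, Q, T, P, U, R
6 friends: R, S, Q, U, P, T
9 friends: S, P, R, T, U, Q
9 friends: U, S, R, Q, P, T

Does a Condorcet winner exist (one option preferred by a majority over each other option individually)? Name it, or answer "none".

S vs U: 25–16 for S.
S vs P: 32–9 for S.
S vs T: 39–2 for S.
S vs Q: 34–7 for S.
S vs R: 33–8 for S.
S beats every other option head-to-head.

S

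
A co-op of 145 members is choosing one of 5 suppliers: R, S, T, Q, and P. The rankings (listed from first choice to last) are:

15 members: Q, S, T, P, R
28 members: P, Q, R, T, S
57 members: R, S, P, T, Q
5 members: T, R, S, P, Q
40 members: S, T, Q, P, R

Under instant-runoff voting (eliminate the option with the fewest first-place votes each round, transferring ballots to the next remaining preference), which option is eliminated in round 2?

Round 1: R 57, S 40, T 5, Q 15, P 28. Eliminate T.
Round 2: R 62, S 40, Q 15, P 28. Eliminate Q.

Q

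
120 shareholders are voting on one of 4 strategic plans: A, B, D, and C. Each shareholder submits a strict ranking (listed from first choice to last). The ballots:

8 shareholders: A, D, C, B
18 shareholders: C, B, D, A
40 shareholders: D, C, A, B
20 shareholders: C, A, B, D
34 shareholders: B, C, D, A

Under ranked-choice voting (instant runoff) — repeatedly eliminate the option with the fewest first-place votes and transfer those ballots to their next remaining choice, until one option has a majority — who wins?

Round 1: A 8, B 34, D 40, C 38. Eliminate A.
Round 2: B 34, D 48, C 38. Eliminate B.
Round 3: D 48, C 72. C has a majority.

C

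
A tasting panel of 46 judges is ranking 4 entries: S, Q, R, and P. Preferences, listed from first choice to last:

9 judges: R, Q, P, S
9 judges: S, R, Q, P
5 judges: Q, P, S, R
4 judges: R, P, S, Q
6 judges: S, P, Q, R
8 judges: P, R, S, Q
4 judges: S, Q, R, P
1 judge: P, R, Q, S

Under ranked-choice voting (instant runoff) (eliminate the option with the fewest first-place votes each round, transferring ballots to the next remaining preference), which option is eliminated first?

Q

Round 1: S 19, Q 5, R 13, P 9. Eliminate Q.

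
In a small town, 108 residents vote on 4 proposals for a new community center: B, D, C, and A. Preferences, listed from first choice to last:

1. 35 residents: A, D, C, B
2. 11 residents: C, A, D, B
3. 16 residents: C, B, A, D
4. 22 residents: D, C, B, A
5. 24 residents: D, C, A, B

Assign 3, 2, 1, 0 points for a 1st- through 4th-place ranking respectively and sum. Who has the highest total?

B: 35·0 + 11·0 + 16·2 + 22·1 + 24·0 = 54
D: 35·2 + 11·1 + 16·0 + 22·3 + 24·3 = 219
C: 35·1 + 11·3 + 16·3 + 22·2 + 24·2 = 208
A: 35·3 + 11·2 + 16·1 + 22·0 + 24·1 = 167
D has the highest Borda score (219).

D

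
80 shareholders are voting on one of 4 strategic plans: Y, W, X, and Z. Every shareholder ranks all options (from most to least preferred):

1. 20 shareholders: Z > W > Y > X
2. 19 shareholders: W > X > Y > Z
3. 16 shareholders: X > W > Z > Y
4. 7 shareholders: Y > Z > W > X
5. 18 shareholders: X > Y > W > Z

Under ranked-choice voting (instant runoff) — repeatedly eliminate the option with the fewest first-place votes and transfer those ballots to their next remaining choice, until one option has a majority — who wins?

Round 1: Y 7, W 19, X 34, Z 20. Eliminate Y.
Round 2: W 19, X 34, Z 27. Eliminate W.
Round 3: X 53, Z 27. X has a majority.

X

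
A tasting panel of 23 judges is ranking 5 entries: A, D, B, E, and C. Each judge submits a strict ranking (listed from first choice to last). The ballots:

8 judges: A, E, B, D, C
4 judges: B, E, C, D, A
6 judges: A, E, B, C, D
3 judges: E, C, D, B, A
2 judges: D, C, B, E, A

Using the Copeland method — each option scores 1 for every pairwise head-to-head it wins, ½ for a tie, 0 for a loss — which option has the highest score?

A

A: beats D, B, E, and C → score 4.
D: loses to A, B, E, and C → score 0.
B: beats D and C; loses to A and E → score 2.
E: beats D, B, and C; loses to A → score 3.
C: beats D; loses to A, B, and E → score 1.
A has the best pairwise record.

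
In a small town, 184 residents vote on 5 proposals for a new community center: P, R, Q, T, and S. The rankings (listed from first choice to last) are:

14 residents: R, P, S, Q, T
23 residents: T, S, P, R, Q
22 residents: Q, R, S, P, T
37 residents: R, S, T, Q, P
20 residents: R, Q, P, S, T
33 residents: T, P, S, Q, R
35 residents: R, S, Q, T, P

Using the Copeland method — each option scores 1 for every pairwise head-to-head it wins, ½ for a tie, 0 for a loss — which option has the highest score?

R

P: loses to R, Q, T, and S → score 0.
R: beats P, Q, T, and S → score 4.
Q: beats P; loses to R, T, and S → score 1.
T: beats P and Q; loses to R and S → score 2.
S: beats P, Q, and T; loses to R → score 3.
R has the best pairwise record.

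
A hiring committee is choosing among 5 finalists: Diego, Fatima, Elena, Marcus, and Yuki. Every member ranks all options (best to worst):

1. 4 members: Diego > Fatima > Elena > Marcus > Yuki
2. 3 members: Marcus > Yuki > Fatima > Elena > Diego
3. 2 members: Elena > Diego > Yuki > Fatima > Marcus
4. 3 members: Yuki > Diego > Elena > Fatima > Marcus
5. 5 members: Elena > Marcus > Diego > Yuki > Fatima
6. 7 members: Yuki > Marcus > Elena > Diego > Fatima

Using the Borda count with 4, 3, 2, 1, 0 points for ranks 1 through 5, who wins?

Elena

Diego: 4·4 + 3·0 + 2·3 + 3·3 + 5·2 + 7·1 = 48
Fatima: 4·3 + 3·2 + 2·1 + 3·1 + 5·0 + 7·0 = 23
Elena: 4·2 + 3·1 + 2·4 + 3·2 + 5·4 + 7·2 = 59
Marcus: 4·1 + 3·4 + 2·0 + 3·0 + 5·3 + 7·3 = 52
Yuki: 4·0 + 3·3 + 2·2 + 3·4 + 5·1 + 7·4 = 58
Elena has the highest Borda score (59).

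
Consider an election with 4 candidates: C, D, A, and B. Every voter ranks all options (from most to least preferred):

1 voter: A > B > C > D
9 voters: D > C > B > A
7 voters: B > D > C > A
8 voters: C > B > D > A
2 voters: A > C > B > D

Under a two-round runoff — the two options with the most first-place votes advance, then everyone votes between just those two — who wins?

Round 1 first-place votes: C 8, D 9, A 3, B 7.
D and C advance.
Runoff: D is preferred to C by 16 voters; C by 11.
D wins the runoff.

D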